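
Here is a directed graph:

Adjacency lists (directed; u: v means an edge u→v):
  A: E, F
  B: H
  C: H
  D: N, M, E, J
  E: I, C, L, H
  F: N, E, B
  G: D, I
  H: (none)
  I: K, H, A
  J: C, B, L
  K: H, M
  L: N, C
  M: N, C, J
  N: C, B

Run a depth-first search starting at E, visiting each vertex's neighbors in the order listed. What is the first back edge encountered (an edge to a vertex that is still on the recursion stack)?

A->E

DFS from E (visiting each vertex's neighbors in the order listed); mark gray on enter, black on exit:
E gray
  I gray
    K gray
      H gray
      H black
      M gray
        N gray
          C gray
            C→H: H black — skip
          C black
          B gray
            B→H: H black — skip
          B black
        N black
        M→C: C black — skip
        J gray
          J→C: C black — skip
          J→B: B black — skip
          L gray
            L→N: N black — skip
            L→C: C black — skip
          L black
        J black
      M black
    K black
    I→H: H black — skip
    A gray
      A→E: E is gray → back edge
First back edge: A → E.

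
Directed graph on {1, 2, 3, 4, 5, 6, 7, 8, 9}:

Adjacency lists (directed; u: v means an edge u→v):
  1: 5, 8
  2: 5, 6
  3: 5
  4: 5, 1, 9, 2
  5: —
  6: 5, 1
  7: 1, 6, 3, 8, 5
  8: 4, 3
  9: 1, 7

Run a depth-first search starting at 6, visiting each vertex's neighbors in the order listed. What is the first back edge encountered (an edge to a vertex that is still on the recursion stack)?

DFS from 6 (visiting each vertex's neighbors in the order listed); mark gray on enter, black on exit:
6 gray
  5 gray
  5 black
  1 gray
    1→5: 5 black — skip
    8 gray
      4 gray
        4→5: 5 black — skip
        4→1: 1 is gray → back edge
First back edge: 4 → 1.

4->1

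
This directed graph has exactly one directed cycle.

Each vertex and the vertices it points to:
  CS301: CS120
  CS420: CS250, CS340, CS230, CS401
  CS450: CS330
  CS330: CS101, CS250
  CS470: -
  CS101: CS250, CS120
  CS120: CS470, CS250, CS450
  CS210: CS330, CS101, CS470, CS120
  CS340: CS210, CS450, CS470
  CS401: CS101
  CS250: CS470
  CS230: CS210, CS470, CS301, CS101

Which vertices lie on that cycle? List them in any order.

DFS with gray/black marking from CS450:
CS450 gray
  CS330 gray
    CS101 gray
      CS250 gray
        CS470 gray
        CS470 black
      CS250 black
      CS120 gray
        CS120→CS470: CS470 black — skip
        CS120→CS250: CS250 black — skip
        CS120→CS450: CS450 is gray → back edge
Back edge closes the cycle CS450 → CS330 → CS101 → CS120 → CS450; its vertices are {CS101, CS120, CS330, CS450}.

CS101, CS120, CS330, CS450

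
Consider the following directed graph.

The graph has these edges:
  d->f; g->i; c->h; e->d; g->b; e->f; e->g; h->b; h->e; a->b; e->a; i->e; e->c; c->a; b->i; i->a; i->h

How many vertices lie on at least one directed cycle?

7

A vertex is on a directed cycle iff it belongs to a strongly connected component of size ≥ 2 (or has a self-loop).
The vertices on cycles are {a, b, c, e, g, h, i} — 7 in total.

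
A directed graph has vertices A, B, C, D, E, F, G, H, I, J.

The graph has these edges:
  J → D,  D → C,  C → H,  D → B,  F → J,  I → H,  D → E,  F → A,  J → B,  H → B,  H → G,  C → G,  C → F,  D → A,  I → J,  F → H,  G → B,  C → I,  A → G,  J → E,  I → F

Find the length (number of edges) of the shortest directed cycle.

4

For each vertex v, BFS finds the shortest path from v back to v.
The shortest such closed walk is J → D → C → F → J, length 4.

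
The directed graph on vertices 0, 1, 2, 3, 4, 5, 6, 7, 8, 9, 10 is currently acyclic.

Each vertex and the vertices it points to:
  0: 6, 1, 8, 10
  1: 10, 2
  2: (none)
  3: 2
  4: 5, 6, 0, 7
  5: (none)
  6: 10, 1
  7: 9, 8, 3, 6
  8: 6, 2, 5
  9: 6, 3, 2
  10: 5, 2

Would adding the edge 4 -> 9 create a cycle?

Adding 4→9 creates a cycle iff 9 can already reach 4.
Explore from 9: no path reaches 4. The graph stays acyclic.

No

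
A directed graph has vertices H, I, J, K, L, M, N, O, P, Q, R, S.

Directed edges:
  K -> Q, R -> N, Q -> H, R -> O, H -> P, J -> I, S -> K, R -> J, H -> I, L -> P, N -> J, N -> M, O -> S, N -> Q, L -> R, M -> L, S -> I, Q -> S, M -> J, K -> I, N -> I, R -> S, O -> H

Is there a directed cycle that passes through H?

No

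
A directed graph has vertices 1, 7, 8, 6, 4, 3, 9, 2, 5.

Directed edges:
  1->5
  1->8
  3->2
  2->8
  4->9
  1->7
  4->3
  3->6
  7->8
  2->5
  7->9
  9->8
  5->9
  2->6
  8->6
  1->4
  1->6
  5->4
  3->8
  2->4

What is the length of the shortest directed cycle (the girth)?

3

For each vertex v, BFS finds the shortest path from v back to v.
The shortest such closed walk is 4 → 3 → 2 → 4, length 3.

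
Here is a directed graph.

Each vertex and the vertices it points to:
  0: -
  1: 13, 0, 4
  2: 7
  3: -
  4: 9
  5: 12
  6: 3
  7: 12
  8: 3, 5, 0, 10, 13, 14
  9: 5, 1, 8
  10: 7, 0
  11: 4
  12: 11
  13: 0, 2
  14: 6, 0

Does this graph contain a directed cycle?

DFS with white/gray/black marking, starting from 11:
11 gray
  4 gray
    9 gray
      5 gray
        12 gray
          12→11: 11 is gray → back edge
Back edge found, so a cycle exists: 11 → 4 → 9 → 5 → 12 → 11.

Yes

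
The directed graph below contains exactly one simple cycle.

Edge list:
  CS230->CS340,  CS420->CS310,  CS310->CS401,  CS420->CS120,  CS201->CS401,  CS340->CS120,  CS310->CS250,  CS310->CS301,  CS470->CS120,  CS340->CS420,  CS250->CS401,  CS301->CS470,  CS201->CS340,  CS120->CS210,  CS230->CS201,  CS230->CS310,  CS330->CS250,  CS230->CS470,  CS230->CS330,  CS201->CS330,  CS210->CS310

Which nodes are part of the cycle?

CS120, CS210, CS301, CS310, CS470

DFS with gray/black marking from CS470:
CS470 gray
  CS120 gray
    CS210 gray
      CS310 gray
        CS301 gray
          CS301→CS470: CS470 is gray → back edge
Back edge closes the cycle CS470 → CS120 → CS210 → CS310 → CS301 → CS470; its vertices are {CS120, CS210, CS301, CS310, CS470}.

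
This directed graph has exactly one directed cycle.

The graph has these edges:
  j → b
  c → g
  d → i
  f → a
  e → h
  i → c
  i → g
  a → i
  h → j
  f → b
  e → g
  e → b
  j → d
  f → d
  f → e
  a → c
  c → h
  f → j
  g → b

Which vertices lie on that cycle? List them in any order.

c, d, h, i, j

DFS with gray/black marking from d:
d gray
  i gray
    g gray
      b gray
      b black
    g black
    c gray
      c→g: g black — skip
      h gray
        j gray
          j→b: b black — skip
          j→d: d is gray → back edge
Back edge closes the cycle d → i → c → h → j → d; its vertices are {c, d, h, i, j}.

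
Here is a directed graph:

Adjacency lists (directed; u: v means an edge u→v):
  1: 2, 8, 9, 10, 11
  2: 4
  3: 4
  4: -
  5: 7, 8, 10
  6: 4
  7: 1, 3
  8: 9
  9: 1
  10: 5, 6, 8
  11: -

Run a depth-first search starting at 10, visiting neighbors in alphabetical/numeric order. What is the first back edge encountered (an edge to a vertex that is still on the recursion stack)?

9→1

DFS from 10 (visiting neighbors in alphabetical/numeric order); mark gray on enter, black on exit:
10 gray
  5 gray
    7 gray
      1 gray
        2 gray
          4 gray
          4 black
        2 black
        8 gray
          9 gray
            9→1: 1 is gray → back edge
First back edge: 9 → 1.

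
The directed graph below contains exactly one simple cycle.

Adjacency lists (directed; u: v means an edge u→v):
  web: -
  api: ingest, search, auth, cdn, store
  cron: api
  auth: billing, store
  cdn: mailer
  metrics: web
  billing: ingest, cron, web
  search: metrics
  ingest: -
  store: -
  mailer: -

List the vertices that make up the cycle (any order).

api, auth, cron, billing

DFS with gray/black marking from api:
api gray
  ingest gray
  ingest black
  search gray
    metrics gray
      web gray
      web black
    metrics black
  search black
  auth gray
    billing gray
      billing→ingest: ingest black — skip
      cron gray
        cron→api: api is gray → back edge
Back edge closes the cycle api → auth → billing → cron → api; its vertices are {api, auth, cron, billing}.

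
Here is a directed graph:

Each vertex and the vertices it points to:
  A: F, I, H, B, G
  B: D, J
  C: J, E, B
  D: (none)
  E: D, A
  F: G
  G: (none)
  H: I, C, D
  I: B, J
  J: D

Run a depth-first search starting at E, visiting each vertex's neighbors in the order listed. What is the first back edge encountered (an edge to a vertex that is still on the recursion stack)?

C->E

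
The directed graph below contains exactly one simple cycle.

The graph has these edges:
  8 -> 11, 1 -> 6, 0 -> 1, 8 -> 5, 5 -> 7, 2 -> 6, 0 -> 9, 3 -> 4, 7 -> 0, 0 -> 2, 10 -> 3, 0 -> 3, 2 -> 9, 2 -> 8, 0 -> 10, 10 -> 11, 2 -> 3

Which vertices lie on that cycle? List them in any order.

DFS with gray/black marking from 0:
0 gray
  9 gray
  9 black
  1 gray
    6 gray
    6 black
  1 black
  3 gray
    4 gray
    4 black
  3 black
  2 gray
    2→9: 9 black — skip
    2→3: 3 black — skip
    2→6: 6 black — skip
    8 gray
      5 gray
        7 gray
          7→0: 0 is gray → back edge
Back edge closes the cycle 0 → 2 → 8 → 5 → 7 → 0; its vertices are {0, 2, 5, 7, 8}.

0, 2, 5, 7, 8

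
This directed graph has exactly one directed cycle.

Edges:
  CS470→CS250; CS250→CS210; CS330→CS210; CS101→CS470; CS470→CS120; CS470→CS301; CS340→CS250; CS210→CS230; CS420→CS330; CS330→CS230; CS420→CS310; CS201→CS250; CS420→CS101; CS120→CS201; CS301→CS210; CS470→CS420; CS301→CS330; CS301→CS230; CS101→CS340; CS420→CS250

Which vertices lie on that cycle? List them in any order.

DFS with gray/black marking from CS101:
CS101 gray
  CS340 gray
    CS250 gray
      CS210 gray
        CS230 gray
        CS230 black
      CS210 black
    CS250 black
  CS340 black
  CS470 gray
    CS470→CS250: CS250 black — skip
    CS301 gray
      CS301→CS210: CS210 black — skip
      CS301→CS230: CS230 black — skip
      CS330 gray
        CS330→CS210: CS210 black — skip
        CS330→CS230: CS230 black — skip
      CS330 black
    CS301 black
    CS420 gray
      CS420→CS330: CS330 black — skip
      CS420→CS250: CS250 black — skip
      CS310 gray
      CS310 black
      CS420→CS101: CS101 is gray → back edge
Back edge closes the cycle CS101 → CS470 → CS420 → CS101; its vertices are {CS101, CS420, CS470}.

CS101, CS420, CS470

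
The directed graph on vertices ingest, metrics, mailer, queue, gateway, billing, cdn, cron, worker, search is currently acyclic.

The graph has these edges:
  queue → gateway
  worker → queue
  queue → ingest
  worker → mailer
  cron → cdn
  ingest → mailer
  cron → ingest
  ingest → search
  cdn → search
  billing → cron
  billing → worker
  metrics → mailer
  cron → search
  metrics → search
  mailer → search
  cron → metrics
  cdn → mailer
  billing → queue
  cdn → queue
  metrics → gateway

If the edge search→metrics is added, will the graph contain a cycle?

Adding search→metrics creates a cycle iff metrics can already reach search.
Path from metrics: metrics → search.
So metrics → … → search → metrics is a cycle.

Yes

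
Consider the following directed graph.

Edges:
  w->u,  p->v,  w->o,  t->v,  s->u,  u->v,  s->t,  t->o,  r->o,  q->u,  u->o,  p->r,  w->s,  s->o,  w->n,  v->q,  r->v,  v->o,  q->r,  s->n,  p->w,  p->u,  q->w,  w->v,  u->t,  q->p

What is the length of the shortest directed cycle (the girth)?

3

For each vertex v, BFS finds the shortest path from v back to v.
The shortest such closed walk is q → r → v → q, length 3.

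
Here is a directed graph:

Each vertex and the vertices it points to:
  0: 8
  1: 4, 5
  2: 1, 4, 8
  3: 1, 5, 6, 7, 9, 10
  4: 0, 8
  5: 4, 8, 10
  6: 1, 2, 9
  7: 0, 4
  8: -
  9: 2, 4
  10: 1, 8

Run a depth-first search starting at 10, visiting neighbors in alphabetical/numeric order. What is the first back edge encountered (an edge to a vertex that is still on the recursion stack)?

DFS from 10 (visiting neighbors in alphabetical/numeric order); mark gray on enter, black on exit:
10 gray
  1 gray
    4 gray
      0 gray
        8 gray
        8 black
      0 black
      4→8: 8 black — skip
    4 black
    5 gray
      5→4: 4 black — skip
      5→8: 8 black — skip
      5→10: 10 is gray → back edge
First back edge: 5 → 10.

5->10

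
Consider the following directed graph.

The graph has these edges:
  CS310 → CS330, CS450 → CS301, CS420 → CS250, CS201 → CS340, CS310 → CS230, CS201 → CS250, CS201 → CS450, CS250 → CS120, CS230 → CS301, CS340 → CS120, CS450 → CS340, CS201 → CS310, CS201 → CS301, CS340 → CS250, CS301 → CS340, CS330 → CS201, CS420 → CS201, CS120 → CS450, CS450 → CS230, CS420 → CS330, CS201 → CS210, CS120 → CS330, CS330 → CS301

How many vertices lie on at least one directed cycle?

9

A vertex is on a directed cycle iff it belongs to a strongly connected component of size ≥ 2 (or has a self-loop).
The vertices on cycles are {CS120, CS201, CS230, CS250, CS301, CS310, CS330, CS340, CS450} — 9 in total.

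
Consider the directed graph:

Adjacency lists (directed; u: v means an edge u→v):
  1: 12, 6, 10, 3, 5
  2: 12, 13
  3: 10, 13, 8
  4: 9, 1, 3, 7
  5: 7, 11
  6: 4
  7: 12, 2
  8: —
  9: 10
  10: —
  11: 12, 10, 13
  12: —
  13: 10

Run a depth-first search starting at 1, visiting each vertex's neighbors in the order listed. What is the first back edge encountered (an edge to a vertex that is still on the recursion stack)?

DFS from 1 (visiting each vertex's neighbors in the order listed); mark gray on enter, black on exit:
1 gray
  12 gray
  12 black
  6 gray
    4 gray
      9 gray
        10 gray
        10 black
      9 black
      4→1: 1 is gray → back edge
First back edge: 4 → 1.

4->1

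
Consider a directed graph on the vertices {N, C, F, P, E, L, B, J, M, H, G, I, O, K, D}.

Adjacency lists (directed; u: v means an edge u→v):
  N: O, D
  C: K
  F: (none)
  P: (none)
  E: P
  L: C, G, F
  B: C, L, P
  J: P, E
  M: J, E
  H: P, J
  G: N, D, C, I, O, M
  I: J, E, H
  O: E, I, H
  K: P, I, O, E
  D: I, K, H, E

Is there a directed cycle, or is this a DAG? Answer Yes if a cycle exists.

No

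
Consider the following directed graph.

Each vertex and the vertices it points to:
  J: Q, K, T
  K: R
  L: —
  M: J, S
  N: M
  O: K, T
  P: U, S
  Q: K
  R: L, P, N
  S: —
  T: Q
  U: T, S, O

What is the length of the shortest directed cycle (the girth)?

For each vertex v, BFS finds the shortest path from v back to v.
The shortest such closed walk is R → P → U → O → K → R, length 5.

5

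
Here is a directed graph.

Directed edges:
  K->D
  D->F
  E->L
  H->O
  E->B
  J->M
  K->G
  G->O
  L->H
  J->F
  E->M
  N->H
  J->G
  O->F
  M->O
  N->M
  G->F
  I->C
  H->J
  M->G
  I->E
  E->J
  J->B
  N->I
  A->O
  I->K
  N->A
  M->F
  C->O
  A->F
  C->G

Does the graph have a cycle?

No

DFS with white/gray/black marking, starting from B:
B gray
B black
A gray
  F gray
  F black
  O gray
    O→F: F black — skip
  O black
A black
C gray
  C→O: O black — skip
  G gray
    G→O: O black — skip
    G→F: F black — skip
  G black
C black
D gray
  D→F: F black — skip
D black
E gray
  L gray
    H gray
      J gray
        J→F: F black — skip
        M gray
          M→G: G black — skip
          M→O: O black — skip
          M→F: F black — skip
        M black
        J→B: B black — skip
        J→G: G black — skip
      J black
      H→O: O black — skip
    H black
  L black
  E→B: B black — skip
  E→J: J black — skip
  E→M: M black — skip
E black
I gray
  I→C: C black — skip
  K gray
    K→G: G black — skip
    K→D: D black — skip
  K black
  I→E: E black — skip
I black
N gray
  N→I: I black — skip
  N→M: M black — skip
  N→A: A black — skip
  N→H: H black — skip
N black
Every edge goes to a white or black vertex — no back edge, so the graph is acyclic.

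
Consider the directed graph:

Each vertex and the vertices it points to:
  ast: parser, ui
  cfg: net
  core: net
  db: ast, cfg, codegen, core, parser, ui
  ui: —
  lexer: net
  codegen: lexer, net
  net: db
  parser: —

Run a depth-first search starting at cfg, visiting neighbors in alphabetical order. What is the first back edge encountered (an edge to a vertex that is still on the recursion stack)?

db->cfg

DFS from cfg (visiting neighbors in alphabetical order); mark gray on enter, black on exit:
cfg gray
  net gray
    db gray
      ast gray
        parser gray
        parser black
        ui gray
        ui black
      ast black
      db→cfg: cfg is gray → back edge
First back edge: db → cfg.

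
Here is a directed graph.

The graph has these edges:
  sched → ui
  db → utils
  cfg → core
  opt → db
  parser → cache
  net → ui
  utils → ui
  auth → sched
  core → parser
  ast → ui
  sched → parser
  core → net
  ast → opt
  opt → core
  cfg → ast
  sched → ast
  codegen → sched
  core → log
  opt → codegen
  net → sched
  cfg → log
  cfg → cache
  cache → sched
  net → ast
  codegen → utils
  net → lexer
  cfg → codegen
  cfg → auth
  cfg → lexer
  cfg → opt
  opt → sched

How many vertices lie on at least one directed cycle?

8

A vertex is on a directed cycle iff it belongs to a strongly connected component of size ≥ 2 (or has a self-loop).
The vertices on cycles are {ast, net, opt, core, cache, sched, parser, codegen} — 8 in total.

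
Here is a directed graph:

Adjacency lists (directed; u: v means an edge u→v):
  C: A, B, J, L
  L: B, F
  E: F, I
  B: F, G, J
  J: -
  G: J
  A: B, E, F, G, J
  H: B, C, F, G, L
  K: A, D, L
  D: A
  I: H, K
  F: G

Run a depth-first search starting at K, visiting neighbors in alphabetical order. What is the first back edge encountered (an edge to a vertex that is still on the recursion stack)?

C→A

DFS from K (visiting neighbors in alphabetical order); mark gray on enter, black on exit:
K gray
  A gray
    B gray
      F gray
        G gray
          J gray
          J black
        G black
      F black
      B→G: G black — skip
      B→J: J black — skip
    B black
    E gray
      E→F: F black — skip
      I gray
        H gray
          H→B: B black — skip
          C gray
            C→A: A is gray → back edge
First back edge: C → A.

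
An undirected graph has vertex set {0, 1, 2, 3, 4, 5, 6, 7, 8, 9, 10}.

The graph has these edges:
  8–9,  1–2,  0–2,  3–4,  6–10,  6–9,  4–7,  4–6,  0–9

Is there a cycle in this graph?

DFS, tracking each vertex's parent; an edge to a visited non-parent vertex closes a cycle.
Start from 3:
visit 3 (parent –)
  visit 4 (parent 3)
    4–3: parent, skip
    visit 6 (parent 4)
      6–4: parent, skip
      visit 10 (parent 6)
        10–6: parent, skip
      visit 9 (parent 6)
        visit 8 (parent 9)
          8–9: parent, skip
        visit 0 (parent 9)
          visit 2 (parent 0)
            visit 1 (parent 2)
              1–2: parent, skip
            2–0: parent, skip
          0–9: parent, skip
        9–6: parent, skip
    visit 7 (parent 4)
      7–4: parent, skip
visit 5 (parent –)
No non-parent visited neighbor found — the graph is a forest.

No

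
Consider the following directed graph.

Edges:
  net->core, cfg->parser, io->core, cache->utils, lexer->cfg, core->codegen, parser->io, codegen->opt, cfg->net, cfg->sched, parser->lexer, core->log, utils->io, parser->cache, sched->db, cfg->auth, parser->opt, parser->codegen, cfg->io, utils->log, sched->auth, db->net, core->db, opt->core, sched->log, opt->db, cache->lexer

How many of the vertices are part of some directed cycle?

A vertex is on a directed cycle iff it belongs to a strongly connected component of size ≥ 2 (or has a self-loop).
The vertices on cycles are {db, cfg, net, opt, core, cache, lexer, parser, codegen} — 9 in total.

9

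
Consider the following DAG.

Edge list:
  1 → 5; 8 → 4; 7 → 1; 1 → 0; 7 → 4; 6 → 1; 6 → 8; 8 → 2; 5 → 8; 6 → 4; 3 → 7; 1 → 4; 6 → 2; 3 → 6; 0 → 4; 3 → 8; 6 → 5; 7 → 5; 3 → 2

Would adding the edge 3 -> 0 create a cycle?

No

Adding 3→0 creates a cycle iff 0 can already reach 3.
Explore from 0: no path reaches 3. The graph stays acyclic.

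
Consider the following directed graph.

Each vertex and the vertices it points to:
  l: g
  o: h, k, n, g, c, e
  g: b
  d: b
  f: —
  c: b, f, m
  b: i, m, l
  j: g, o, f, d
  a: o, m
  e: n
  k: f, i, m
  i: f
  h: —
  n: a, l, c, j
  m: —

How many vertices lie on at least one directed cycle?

A vertex is on a directed cycle iff it belongs to a strongly connected component of size ≥ 2 (or has a self-loop).
The vertices on cycles are {a, b, e, g, j, l, n, o} — 8 in total.

8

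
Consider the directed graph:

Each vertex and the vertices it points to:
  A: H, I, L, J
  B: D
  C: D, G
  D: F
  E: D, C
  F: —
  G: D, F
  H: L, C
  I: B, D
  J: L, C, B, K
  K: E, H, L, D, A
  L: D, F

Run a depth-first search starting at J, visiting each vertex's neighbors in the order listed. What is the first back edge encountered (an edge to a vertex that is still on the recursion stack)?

A→J

DFS from J (visiting each vertex's neighbors in the order listed); mark gray on enter, black on exit:
J gray
  L gray
    D gray
      F gray
      F black
    D black
    L→F: F black — skip
  L black
  C gray
    C→D: D black — skip
    G gray
      G→D: D black — skip
      G→F: F black — skip
    G black
  C black
  B gray
    B→D: D black — skip
  B black
  K gray
    E gray
      E→D: D black — skip
      E→C: C black — skip
    E black
    H gray
      H→L: L black — skip
      H→C: C black — skip
    H black
    K→L: L black — skip
    K→D: D black — skip
    A gray
      A→H: H black — skip
      I gray
        I→B: B black — skip
        I→D: D black — skip
      I black
      A→L: L black — skip
      A→J: J is gray → back edge
First back edge: A → J.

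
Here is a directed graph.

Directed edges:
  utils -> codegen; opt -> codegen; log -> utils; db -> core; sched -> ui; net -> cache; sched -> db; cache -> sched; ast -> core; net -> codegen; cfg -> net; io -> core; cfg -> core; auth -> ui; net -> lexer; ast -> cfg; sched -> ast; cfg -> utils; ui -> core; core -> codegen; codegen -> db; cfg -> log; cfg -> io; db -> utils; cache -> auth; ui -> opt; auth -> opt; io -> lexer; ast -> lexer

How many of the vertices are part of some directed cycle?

9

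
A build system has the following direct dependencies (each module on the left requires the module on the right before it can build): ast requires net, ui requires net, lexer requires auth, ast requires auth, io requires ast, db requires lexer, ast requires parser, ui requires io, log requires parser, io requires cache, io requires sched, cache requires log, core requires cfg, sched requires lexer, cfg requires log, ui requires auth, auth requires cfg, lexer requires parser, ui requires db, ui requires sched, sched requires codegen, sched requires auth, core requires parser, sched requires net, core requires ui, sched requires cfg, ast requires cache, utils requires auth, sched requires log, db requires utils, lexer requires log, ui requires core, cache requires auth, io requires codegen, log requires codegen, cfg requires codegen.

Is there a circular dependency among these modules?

Yes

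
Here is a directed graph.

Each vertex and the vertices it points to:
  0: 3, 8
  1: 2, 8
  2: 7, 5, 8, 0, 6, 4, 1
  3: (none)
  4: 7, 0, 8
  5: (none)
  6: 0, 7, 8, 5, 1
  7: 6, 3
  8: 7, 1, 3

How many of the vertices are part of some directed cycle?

A vertex is on a directed cycle iff it belongs to a strongly connected component of size ≥ 2 (or has a self-loop).
The vertices on cycles are {0, 1, 2, 4, 6, 7, 8} — 7 in total.

7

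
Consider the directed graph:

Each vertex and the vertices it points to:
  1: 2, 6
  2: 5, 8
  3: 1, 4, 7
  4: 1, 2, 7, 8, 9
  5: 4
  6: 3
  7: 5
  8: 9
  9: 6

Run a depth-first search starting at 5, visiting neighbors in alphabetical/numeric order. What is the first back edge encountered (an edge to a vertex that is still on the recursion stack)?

2→5

DFS from 5 (visiting neighbors in alphabetical/numeric order); mark gray on enter, black on exit:
5 gray
  4 gray
    1 gray
      2 gray
        2→5: 5 is gray → back edge
First back edge: 2 → 5.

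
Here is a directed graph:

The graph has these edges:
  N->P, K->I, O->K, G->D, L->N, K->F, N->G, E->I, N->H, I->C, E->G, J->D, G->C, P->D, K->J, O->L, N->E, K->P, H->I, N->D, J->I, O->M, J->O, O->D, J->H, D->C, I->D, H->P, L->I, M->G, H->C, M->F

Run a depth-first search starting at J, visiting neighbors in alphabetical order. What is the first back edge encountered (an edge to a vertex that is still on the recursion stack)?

K->J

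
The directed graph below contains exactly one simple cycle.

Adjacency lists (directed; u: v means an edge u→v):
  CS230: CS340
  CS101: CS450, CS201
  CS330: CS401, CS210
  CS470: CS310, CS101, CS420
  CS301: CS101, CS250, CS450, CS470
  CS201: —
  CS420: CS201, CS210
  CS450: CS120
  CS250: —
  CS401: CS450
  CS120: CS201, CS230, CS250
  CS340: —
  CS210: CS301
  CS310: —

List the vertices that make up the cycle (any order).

DFS with gray/black marking from CS210:
CS210 gray
  CS301 gray
    CS101 gray
      CS450 gray
        CS120 gray
          CS201 gray
          CS201 black
          CS230 gray
            CS340 gray
            CS340 black
          CS230 black
          CS250 gray
          CS250 black
        CS120 black
      CS450 black
      CS101→CS201: CS201 black — skip
    CS101 black
    CS301→CS250: CS250 black — skip
    CS301→CS450: CS450 black — skip
    CS470 gray
      CS310 gray
      CS310 black
      CS470→CS101: CS101 black — skip
      CS420 gray
        CS420→CS201: CS201 black — skip
        CS420→CS210: CS210 is gray → back edge
Back edge closes the cycle CS210 → CS301 → CS470 → CS420 → CS210; its vertices are {CS210, CS301, CS420, CS470}.

CS210, CS301, CS420, CS470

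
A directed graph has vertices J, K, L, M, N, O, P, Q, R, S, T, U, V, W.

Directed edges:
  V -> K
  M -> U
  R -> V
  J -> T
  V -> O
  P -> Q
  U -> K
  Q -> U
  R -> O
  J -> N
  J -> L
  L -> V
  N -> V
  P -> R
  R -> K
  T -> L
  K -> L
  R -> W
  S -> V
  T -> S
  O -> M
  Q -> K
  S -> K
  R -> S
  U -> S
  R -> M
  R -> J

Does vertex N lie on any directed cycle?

No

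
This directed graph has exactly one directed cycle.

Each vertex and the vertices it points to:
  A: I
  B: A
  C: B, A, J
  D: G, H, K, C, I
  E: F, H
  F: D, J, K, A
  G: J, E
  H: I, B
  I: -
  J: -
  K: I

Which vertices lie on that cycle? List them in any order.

DFS with gray/black marking from E:
E gray
  F gray
    D gray
      G gray
        J gray
        J black
        G→E: E is gray → back edge
Back edge closes the cycle E → F → D → G → E; its vertices are {D, E, F, G}.

D, E, F, G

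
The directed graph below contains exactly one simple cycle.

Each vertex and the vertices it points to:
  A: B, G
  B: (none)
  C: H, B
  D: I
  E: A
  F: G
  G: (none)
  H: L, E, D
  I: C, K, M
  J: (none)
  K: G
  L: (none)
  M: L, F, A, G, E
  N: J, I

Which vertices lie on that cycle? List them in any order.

DFS with gray/black marking from I:
I gray
  C gray
    H gray
      L gray
      L black
      E gray
        A gray
          B gray
          B black
          G gray
          G black
        A black
      E black
      D gray
        D→I: I is gray → back edge
Back edge closes the cycle I → C → H → D → I; its vertices are {C, D, H, I}.

C, D, H, I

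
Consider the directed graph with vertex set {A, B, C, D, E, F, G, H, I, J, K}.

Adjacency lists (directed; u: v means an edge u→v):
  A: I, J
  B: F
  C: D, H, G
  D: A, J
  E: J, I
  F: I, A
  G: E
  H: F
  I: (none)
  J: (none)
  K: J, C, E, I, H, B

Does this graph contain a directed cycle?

No

DFS with white/gray/black marking, starting from F:
F gray
  I gray
  I black
  A gray
    A→I: I black — skip
    J gray
    J black
  A black
F black
B gray
  B→F: F black — skip
B black
C gray
  D gray
    D→A: A black — skip
    D→J: J black — skip
  D black
  H gray
    H→F: F black — skip
  H black
  G gray
    E gray
      E→J: J black — skip
      E→I: I black — skip
    E black
  G black
C black
K gray
  K→J: J black — skip
  K→C: C black — skip
  K→E: E black — skip
  K→I: I black — skip
  K→H: H black — skip
  K→B: B black — skip
K black
Every edge goes to a white or black vertex — no back edge, so the graph is acyclic.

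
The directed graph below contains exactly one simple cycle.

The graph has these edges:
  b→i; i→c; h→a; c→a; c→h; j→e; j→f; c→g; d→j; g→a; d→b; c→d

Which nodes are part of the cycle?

DFS with gray/black marking from c:
c gray
  a gray
  a black
  g gray
    g→a: a black — skip
  g black
  d gray
    b gray
      i gray
        i→c: c is gray → back edge
Back edge closes the cycle c → d → b → i → c; its vertices are {b, c, d, i}.

b, c, d, i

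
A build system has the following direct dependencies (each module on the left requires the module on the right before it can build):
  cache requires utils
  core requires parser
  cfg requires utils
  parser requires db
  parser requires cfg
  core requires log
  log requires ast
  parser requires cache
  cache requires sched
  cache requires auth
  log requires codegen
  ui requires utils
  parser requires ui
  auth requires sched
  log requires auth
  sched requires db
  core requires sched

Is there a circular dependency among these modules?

DFS with white/gray/black marking, starting from sched:
sched gray
  db gray
  db black
sched black
ast gray
ast black
utils gray
utils black
auth gray
  auth→sched: sched black — skip
auth black
ui gray
  ui→utils: utils black — skip
ui black
parser gray
  cache gray
    cache→auth: auth black — skip
    cache→sched: sched black — skip
    cache→utils: utils black — skip
  cache black
  parser→db: db black — skip
  parser→ui: ui black — skip
  cfg gray
    cfg→utils: utils black — skip
  cfg black
parser black
core gray
  core→sched: sched black — skip
  core→parser: parser black — skip
  log gray
    codegen gray
    codegen black
    log→ast: ast black — skip
    log→auth: auth black — skip
  log black
core black
Every edge goes to a white or black vertex — no back edge, so the graph is acyclic.

No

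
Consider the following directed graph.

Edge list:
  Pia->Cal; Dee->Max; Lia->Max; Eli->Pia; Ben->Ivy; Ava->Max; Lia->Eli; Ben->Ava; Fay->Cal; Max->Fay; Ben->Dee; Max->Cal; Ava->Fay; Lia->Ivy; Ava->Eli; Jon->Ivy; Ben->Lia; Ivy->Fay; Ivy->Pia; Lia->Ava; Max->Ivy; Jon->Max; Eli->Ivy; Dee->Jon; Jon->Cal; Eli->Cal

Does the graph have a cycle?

DFS with white/gray/black marking, starting from Cal:
Cal gray
Cal black
Max gray
  Fay gray
    Fay→Cal: Cal black — skip
  Fay black
  Max→Cal: Cal black — skip
  Ivy gray
    Ivy→Fay: Fay black — skip
    Pia gray
      Pia→Cal: Cal black — skip
    Pia black
  Ivy black
Max black
Eli gray
  Eli→Cal: Cal black — skip
  Eli→Ivy: Ivy black — skip
  Eli→Pia: Pia black — skip
Eli black
Jon gray
  Jon→Max: Max black — skip
  Jon→Ivy: Ivy black — skip
  Jon→Cal: Cal black — skip
Jon black
Ava gray
  Ava→Eli: Eli black — skip
  Ava→Max: Max black — skip
  Ava→Fay: Fay black — skip
Ava black
Ben gray
  Dee gray
    Dee→Max: Max black — skip
    Dee→Jon: Jon black — skip
  Dee black
  Ben→Ivy: Ivy black — skip
  Ben→Ava: Ava black — skip
  Lia gray
    Lia→Ivy: Ivy black — skip
    Lia→Max: Max black — skip
    Lia→Ava: Ava black — skip
    Lia→Eli: Eli black — skip
  Lia black
Ben black
Every edge goes to a white or black vertex — no back edge, so the graph is acyclic.

No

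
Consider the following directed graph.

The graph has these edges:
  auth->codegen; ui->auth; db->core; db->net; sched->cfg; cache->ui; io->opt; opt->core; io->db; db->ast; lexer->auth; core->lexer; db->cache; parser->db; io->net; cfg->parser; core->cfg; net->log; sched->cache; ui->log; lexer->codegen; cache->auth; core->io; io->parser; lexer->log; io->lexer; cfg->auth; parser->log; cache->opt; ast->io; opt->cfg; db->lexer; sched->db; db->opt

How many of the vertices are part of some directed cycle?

8

A vertex is on a directed cycle iff it belongs to a strongly connected component of size ≥ 2 (or has a self-loop).
The vertices on cycles are {db, io, ast, cfg, opt, core, cache, parser} — 8 in total.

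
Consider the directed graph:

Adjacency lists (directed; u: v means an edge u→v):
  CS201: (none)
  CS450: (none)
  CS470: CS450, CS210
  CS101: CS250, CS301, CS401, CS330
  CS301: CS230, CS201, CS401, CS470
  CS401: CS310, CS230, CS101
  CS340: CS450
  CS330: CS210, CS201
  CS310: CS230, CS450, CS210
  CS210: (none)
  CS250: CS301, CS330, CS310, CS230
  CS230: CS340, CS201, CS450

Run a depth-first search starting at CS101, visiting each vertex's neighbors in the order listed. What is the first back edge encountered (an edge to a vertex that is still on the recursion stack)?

CS401→CS101

DFS from CS101 (visiting each vertex's neighbors in the order listed); mark gray on enter, black on exit:
CS101 gray
  CS250 gray
    CS301 gray
      CS230 gray
        CS340 gray
          CS450 gray
          CS450 black
        CS340 black
        CS201 gray
        CS201 black
        CS230→CS450: CS450 black — skip
      CS230 black
      CS301→CS201: CS201 black — skip
      CS401 gray
        CS310 gray
          CS310→CS230: CS230 black — skip
          CS310→CS450: CS450 black — skip
          CS210 gray
          CS210 black
        CS310 black
        CS401→CS230: CS230 black — skip
        CS401→CS101: CS101 is gray → back edge
First back edge: CS401 → CS101.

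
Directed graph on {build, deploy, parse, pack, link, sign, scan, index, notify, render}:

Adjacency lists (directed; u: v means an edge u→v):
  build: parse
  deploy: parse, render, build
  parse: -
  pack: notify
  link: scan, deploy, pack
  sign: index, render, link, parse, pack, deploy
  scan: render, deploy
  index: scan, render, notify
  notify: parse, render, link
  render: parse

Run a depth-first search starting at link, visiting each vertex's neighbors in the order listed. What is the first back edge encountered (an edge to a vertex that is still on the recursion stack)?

DFS from link (visiting each vertex's neighbors in the order listed); mark gray on enter, black on exit:
link gray
  scan gray
    render gray
      parse gray
      parse black
    render black
    deploy gray
      deploy→parse: parse black — skip
      deploy→render: render black — skip
      build gray
        build→parse: parse black — skip
      build black
    deploy black
  scan black
  link→deploy: deploy black — skip
  pack gray
    notify gray
      notify→parse: parse black — skip
      notify→render: render black — skip
      notify→link: link is gray → back edge
First back edge: notify → link.

notify->link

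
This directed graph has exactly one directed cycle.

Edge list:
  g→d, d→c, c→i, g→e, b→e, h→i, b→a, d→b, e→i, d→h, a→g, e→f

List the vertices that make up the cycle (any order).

a, b, d, g

DFS with gray/black marking from d:
d gray
  b gray
    e gray
      f gray
      f black
      i gray
      i black
    e black
    a gray
      g gray
        g→d: d is gray → back edge
Back edge closes the cycle d → b → a → g → d; its vertices are {a, b, d, g}.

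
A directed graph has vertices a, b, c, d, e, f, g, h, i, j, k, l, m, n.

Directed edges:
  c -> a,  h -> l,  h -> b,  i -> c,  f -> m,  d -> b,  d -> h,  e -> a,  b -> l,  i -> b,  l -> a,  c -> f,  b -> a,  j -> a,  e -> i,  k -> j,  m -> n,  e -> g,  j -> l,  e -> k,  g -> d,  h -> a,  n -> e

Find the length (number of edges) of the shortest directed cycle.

6

For each vertex v, BFS finds the shortest path from v back to v.
The shortest such closed walk is e → i → c → f → m → n → e, length 6.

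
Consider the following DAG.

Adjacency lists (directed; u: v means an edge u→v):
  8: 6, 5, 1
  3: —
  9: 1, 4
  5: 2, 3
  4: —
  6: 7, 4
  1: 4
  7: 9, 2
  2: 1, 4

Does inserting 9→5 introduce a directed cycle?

No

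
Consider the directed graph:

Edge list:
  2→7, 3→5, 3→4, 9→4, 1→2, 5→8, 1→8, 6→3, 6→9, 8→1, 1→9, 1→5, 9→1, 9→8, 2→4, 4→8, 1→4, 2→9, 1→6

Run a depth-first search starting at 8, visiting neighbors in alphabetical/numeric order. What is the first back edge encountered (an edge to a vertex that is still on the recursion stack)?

DFS from 8 (visiting neighbors in alphabetical/numeric order); mark gray on enter, black on exit:
8 gray
  1 gray
    2 gray
      4 gray
        4→8: 8 is gray → back edge
First back edge: 4 → 8.

4->8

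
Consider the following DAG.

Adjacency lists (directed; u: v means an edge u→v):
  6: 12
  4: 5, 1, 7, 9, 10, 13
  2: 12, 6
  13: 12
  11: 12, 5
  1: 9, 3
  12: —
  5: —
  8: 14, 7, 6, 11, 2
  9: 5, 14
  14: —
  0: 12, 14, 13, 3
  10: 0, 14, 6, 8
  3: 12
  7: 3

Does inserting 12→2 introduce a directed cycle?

Yes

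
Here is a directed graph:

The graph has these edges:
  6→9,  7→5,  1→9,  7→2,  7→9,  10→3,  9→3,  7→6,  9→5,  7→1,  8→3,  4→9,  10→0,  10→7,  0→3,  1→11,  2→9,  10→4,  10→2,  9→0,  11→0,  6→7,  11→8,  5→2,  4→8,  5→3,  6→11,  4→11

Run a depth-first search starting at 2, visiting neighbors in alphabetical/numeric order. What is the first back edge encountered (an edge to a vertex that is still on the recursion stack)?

DFS from 2 (visiting neighbors in alphabetical/numeric order); mark gray on enter, black on exit:
2 gray
  9 gray
    0 gray
      3 gray
      3 black
    0 black
    9→3: 3 black — skip
    5 gray
      5→2: 2 is gray → back edge
First back edge: 5 → 2.

5→2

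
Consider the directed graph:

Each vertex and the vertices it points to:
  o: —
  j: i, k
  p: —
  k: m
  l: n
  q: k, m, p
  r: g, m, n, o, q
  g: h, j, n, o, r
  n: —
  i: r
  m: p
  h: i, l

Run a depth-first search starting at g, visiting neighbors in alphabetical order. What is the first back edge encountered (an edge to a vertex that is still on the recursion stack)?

r->g

DFS from g (visiting neighbors in alphabetical order); mark gray on enter, black on exit:
g gray
  h gray
    i gray
      r gray
        r→g: g is gray → back edge
First back edge: r → g.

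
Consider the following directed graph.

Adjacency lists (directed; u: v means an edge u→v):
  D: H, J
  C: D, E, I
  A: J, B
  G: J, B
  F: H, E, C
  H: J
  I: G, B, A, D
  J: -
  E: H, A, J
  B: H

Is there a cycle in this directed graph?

No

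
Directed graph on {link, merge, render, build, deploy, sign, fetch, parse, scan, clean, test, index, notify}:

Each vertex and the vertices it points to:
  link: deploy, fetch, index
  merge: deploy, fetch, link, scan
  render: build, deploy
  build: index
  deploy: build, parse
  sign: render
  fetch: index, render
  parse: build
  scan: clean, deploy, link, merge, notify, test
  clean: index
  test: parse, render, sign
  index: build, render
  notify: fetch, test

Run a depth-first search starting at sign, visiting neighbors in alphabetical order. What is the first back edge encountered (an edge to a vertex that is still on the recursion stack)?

index→build

DFS from sign (visiting neighbors in alphabetical order); mark gray on enter, black on exit:
sign gray
  render gray
    build gray
      index gray
        index→build: build is gray → back edge
First back edge: index → build.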